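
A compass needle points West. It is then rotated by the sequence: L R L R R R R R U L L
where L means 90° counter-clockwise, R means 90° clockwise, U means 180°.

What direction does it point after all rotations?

Start: West
  L (left (90° counter-clockwise)) -> South
  R (right (90° clockwise)) -> West
  L (left (90° counter-clockwise)) -> South
  R (right (90° clockwise)) -> West
  R (right (90° clockwise)) -> North
  R (right (90° clockwise)) -> East
  R (right (90° clockwise)) -> South
  R (right (90° clockwise)) -> West
  U (U-turn (180°)) -> East
  L (left (90° counter-clockwise)) -> North
  L (left (90° counter-clockwise)) -> West
Final: West

Answer: Final heading: West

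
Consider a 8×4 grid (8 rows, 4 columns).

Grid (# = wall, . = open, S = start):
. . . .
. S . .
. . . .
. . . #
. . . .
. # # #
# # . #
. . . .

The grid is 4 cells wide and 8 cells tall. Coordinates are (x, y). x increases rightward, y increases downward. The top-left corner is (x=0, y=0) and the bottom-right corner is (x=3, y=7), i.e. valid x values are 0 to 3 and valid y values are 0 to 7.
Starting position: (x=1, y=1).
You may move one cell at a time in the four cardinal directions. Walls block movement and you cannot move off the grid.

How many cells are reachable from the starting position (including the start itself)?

BFS flood-fill from (x=1, y=1):
  Distance 0: (x=1, y=1)
  Distance 1: (x=1, y=0), (x=0, y=1), (x=2, y=1), (x=1, y=2)
  Distance 2: (x=0, y=0), (x=2, y=0), (x=3, y=1), (x=0, y=2), (x=2, y=2), (x=1, y=3)
  Distance 3: (x=3, y=0), (x=3, y=2), (x=0, y=3), (x=2, y=3), (x=1, y=4)
  Distance 4: (x=0, y=4), (x=2, y=4)
  Distance 5: (x=3, y=4), (x=0, y=5)
Total reachable: 20 (grid has 25 open cells total)

Answer: Reachable cells: 20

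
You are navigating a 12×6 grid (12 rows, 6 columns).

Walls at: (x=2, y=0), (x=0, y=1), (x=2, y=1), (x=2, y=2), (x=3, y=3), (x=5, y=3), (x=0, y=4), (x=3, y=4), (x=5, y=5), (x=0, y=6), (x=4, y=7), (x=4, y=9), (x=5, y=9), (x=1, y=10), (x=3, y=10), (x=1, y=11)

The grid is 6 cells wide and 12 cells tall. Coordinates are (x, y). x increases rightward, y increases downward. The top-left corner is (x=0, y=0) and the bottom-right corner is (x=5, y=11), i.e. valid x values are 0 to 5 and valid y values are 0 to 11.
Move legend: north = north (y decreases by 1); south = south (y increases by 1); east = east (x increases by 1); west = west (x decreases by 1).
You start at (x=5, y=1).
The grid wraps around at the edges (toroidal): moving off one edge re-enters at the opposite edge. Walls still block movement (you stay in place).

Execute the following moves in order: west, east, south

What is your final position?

Start: (x=5, y=1)
  west (west): (x=5, y=1) -> (x=4, y=1)
  east (east): (x=4, y=1) -> (x=5, y=1)
  south (south): (x=5, y=1) -> (x=5, y=2)
Final: (x=5, y=2)

Answer: Final position: (x=5, y=2)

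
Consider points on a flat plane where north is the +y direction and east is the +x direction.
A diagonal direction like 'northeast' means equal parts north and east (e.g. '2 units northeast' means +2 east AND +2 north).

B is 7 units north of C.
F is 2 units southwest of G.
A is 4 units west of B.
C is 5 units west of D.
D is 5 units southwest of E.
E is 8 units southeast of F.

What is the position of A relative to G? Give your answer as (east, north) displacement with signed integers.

Answer: A is at (east=-8, north=-8) relative to G.

Derivation:
Place G at the origin (east=0, north=0).
  F is 2 units southwest of G: delta (east=-2, north=-2); F at (east=-2, north=-2).
  E is 8 units southeast of F: delta (east=+8, north=-8); E at (east=6, north=-10).
  D is 5 units southwest of E: delta (east=-5, north=-5); D at (east=1, north=-15).
  C is 5 units west of D: delta (east=-5, north=+0); C at (east=-4, north=-15).
  B is 7 units north of C: delta (east=+0, north=+7); B at (east=-4, north=-8).
  A is 4 units west of B: delta (east=-4, north=+0); A at (east=-8, north=-8).
Therefore A relative to G: (east=-8, north=-8).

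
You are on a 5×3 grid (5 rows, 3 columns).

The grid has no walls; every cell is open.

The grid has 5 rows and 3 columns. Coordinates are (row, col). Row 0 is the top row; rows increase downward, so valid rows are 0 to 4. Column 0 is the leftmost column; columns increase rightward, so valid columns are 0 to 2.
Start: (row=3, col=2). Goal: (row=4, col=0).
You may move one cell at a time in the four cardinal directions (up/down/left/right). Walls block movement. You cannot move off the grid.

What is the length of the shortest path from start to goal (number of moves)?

Answer: Shortest path length: 3

Derivation:
BFS from (row=3, col=2) until reaching (row=4, col=0):
  Distance 0: (row=3, col=2)
  Distance 1: (row=2, col=2), (row=3, col=1), (row=4, col=2)
  Distance 2: (row=1, col=2), (row=2, col=1), (row=3, col=0), (row=4, col=1)
  Distance 3: (row=0, col=2), (row=1, col=1), (row=2, col=0), (row=4, col=0)  <- goal reached here
One shortest path (3 moves): (row=3, col=2) -> (row=3, col=1) -> (row=3, col=0) -> (row=4, col=0)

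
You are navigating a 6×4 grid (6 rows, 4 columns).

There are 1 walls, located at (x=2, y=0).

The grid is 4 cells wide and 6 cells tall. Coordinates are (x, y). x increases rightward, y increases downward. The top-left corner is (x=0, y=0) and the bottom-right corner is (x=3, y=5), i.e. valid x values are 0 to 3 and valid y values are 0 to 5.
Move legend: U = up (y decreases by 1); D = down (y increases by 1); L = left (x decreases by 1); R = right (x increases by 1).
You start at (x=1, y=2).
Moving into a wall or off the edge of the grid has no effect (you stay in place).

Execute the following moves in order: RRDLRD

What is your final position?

Answer: Final position: (x=3, y=4)

Derivation:
Start: (x=1, y=2)
  R (right): (x=1, y=2) -> (x=2, y=2)
  R (right): (x=2, y=2) -> (x=3, y=2)
  D (down): (x=3, y=2) -> (x=3, y=3)
  L (left): (x=3, y=3) -> (x=2, y=3)
  R (right): (x=2, y=3) -> (x=3, y=3)
  D (down): (x=3, y=3) -> (x=3, y=4)
Final: (x=3, y=4)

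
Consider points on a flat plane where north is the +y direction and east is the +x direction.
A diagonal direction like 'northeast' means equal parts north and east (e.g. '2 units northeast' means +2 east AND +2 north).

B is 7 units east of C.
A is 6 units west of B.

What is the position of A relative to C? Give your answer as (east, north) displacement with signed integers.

Answer: A is at (east=1, north=0) relative to C.

Derivation:
Place C at the origin (east=0, north=0).
  B is 7 units east of C: delta (east=+7, north=+0); B at (east=7, north=0).
  A is 6 units west of B: delta (east=-6, north=+0); A at (east=1, north=0).
Therefore A relative to C: (east=1, north=0).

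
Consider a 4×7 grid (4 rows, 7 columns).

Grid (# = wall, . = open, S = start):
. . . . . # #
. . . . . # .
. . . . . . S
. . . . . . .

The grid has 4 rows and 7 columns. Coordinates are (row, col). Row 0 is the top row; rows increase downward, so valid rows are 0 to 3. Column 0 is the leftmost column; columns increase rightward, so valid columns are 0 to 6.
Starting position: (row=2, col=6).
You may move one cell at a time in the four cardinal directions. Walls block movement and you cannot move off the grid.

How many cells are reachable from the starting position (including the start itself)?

Answer: Reachable cells: 25

Derivation:
BFS flood-fill from (row=2, col=6):
  Distance 0: (row=2, col=6)
  Distance 1: (row=1, col=6), (row=2, col=5), (row=3, col=6)
  Distance 2: (row=2, col=4), (row=3, col=5)
  Distance 3: (row=1, col=4), (row=2, col=3), (row=3, col=4)
  Distance 4: (row=0, col=4), (row=1, col=3), (row=2, col=2), (row=3, col=3)
  Distance 5: (row=0, col=3), (row=1, col=2), (row=2, col=1), (row=3, col=2)
  Distance 6: (row=0, col=2), (row=1, col=1), (row=2, col=0), (row=3, col=1)
  Distance 7: (row=0, col=1), (row=1, col=0), (row=3, col=0)
  Distance 8: (row=0, col=0)
Total reachable: 25 (grid has 25 open cells total)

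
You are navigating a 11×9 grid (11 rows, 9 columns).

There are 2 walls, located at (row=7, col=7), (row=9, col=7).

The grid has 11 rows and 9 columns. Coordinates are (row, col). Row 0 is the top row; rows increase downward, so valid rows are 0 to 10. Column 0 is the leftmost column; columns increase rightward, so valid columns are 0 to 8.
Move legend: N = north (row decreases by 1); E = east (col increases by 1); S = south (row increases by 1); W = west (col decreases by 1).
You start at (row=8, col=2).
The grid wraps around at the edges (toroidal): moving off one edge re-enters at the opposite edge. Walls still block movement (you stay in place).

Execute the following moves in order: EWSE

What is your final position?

Answer: Final position: (row=9, col=3)

Derivation:
Start: (row=8, col=2)
  E (east): (row=8, col=2) -> (row=8, col=3)
  W (west): (row=8, col=3) -> (row=8, col=2)
  S (south): (row=8, col=2) -> (row=9, col=2)
  E (east): (row=9, col=2) -> (row=9, col=3)
Final: (row=9, col=3)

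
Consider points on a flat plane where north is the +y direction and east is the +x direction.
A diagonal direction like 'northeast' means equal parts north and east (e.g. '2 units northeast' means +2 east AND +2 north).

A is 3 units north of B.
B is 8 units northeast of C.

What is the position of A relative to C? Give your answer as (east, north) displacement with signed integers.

Place C at the origin (east=0, north=0).
  B is 8 units northeast of C: delta (east=+8, north=+8); B at (east=8, north=8).
  A is 3 units north of B: delta (east=+0, north=+3); A at (east=8, north=11).
Therefore A relative to C: (east=8, north=11).

Answer: A is at (east=8, north=11) relative to C.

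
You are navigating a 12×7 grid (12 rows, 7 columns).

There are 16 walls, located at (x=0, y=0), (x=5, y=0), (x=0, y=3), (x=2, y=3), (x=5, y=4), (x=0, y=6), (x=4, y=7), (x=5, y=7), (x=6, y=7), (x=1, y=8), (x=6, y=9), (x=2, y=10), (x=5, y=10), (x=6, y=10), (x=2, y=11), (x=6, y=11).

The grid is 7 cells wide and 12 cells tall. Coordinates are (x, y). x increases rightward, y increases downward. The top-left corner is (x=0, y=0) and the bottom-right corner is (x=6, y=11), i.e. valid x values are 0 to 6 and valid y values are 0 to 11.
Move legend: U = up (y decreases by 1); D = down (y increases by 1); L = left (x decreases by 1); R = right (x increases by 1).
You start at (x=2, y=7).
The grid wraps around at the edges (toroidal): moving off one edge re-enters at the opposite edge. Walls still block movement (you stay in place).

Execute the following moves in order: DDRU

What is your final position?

Start: (x=2, y=7)
  D (down): (x=2, y=7) -> (x=2, y=8)
  D (down): (x=2, y=8) -> (x=2, y=9)
  R (right): (x=2, y=9) -> (x=3, y=9)
  U (up): (x=3, y=9) -> (x=3, y=8)
Final: (x=3, y=8)

Answer: Final position: (x=3, y=8)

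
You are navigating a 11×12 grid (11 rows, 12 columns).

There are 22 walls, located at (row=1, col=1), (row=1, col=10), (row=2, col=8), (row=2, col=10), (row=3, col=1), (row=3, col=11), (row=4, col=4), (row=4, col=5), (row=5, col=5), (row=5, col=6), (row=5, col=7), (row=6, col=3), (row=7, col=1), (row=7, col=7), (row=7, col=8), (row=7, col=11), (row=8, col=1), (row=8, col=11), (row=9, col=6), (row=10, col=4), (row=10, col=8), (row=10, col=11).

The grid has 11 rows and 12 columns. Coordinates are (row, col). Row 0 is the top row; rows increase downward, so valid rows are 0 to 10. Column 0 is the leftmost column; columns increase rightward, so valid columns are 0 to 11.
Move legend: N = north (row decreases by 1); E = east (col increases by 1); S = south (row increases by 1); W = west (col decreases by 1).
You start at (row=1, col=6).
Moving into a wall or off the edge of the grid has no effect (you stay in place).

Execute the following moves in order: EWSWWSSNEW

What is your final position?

Answer: Final position: (row=2, col=4)

Derivation:
Start: (row=1, col=6)
  E (east): (row=1, col=6) -> (row=1, col=7)
  W (west): (row=1, col=7) -> (row=1, col=6)
  S (south): (row=1, col=6) -> (row=2, col=6)
  W (west): (row=2, col=6) -> (row=2, col=5)
  W (west): (row=2, col=5) -> (row=2, col=4)
  S (south): (row=2, col=4) -> (row=3, col=4)
  S (south): blocked, stay at (row=3, col=4)
  N (north): (row=3, col=4) -> (row=2, col=4)
  E (east): (row=2, col=4) -> (row=2, col=5)
  W (west): (row=2, col=5) -> (row=2, col=4)
Final: (row=2, col=4)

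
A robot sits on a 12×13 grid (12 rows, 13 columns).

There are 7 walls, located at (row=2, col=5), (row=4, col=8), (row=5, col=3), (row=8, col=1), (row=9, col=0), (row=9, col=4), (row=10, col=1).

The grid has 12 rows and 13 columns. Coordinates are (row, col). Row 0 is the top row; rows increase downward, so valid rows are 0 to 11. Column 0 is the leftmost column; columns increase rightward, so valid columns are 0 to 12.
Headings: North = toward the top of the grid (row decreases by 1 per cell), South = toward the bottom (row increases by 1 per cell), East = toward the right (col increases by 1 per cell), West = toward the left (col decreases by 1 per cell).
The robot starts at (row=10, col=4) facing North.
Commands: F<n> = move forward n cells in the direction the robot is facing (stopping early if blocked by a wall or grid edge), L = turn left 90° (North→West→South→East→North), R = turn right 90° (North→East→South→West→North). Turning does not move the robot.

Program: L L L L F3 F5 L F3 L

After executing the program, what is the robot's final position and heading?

Start: (row=10, col=4), facing North
  L: turn left, now facing West
  L: turn left, now facing South
  L: turn left, now facing East
  L: turn left, now facing North
  F3: move forward 0/3 (blocked), now at (row=10, col=4)
  F5: move forward 0/5 (blocked), now at (row=10, col=4)
  L: turn left, now facing West
  F3: move forward 2/3 (blocked), now at (row=10, col=2)
  L: turn left, now facing South
Final: (row=10, col=2), facing South

Answer: Final position: (row=10, col=2), facing South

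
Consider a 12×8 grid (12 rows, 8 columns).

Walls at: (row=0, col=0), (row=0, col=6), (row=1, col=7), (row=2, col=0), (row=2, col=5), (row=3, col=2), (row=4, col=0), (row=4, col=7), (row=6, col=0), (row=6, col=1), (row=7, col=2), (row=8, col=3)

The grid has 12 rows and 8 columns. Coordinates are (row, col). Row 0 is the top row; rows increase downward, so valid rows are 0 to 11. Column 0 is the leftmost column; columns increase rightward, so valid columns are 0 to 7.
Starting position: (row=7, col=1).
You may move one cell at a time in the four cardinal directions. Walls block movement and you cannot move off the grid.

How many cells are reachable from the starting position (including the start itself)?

BFS flood-fill from (row=7, col=1):
  Distance 0: (row=7, col=1)
  Distance 1: (row=7, col=0), (row=8, col=1)
  Distance 2: (row=8, col=0), (row=8, col=2), (row=9, col=1)
  Distance 3: (row=9, col=0), (row=9, col=2), (row=10, col=1)
  Distance 4: (row=9, col=3), (row=10, col=0), (row=10, col=2), (row=11, col=1)
  Distance 5: (row=9, col=4), (row=10, col=3), (row=11, col=0), (row=11, col=2)
  Distance 6: (row=8, col=4), (row=9, col=5), (row=10, col=4), (row=11, col=3)
  Distance 7: (row=7, col=4), (row=8, col=5), (row=9, col=6), (row=10, col=5), (row=11, col=4)
  Distance 8: (row=6, col=4), (row=7, col=3), (row=7, col=5), (row=8, col=6), (row=9, col=7), (row=10, col=6), (row=11, col=5)
  Distance 9: (row=5, col=4), (row=6, col=3), (row=6, col=5), (row=7, col=6), (row=8, col=7), (row=10, col=7), (row=11, col=6)
  Distance 10: (row=4, col=4), (row=5, col=3), (row=5, col=5), (row=6, col=2), (row=6, col=6), (row=7, col=7), (row=11, col=7)
  Distance 11: (row=3, col=4), (row=4, col=3), (row=4, col=5), (row=5, col=2), (row=5, col=6), (row=6, col=7)
  Distance 12: (row=2, col=4), (row=3, col=3), (row=3, col=5), (row=4, col=2), (row=4, col=6), (row=5, col=1), (row=5, col=7)
  Distance 13: (row=1, col=4), (row=2, col=3), (row=3, col=6), (row=4, col=1), (row=5, col=0)
  Distance 14: (row=0, col=4), (row=1, col=3), (row=1, col=5), (row=2, col=2), (row=2, col=6), (row=3, col=1), (row=3, col=7)
  Distance 15: (row=0, col=3), (row=0, col=5), (row=1, col=2), (row=1, col=6), (row=2, col=1), (row=2, col=7), (row=3, col=0)
  Distance 16: (row=0, col=2), (row=1, col=1)
  Distance 17: (row=0, col=1), (row=1, col=0)
Total reachable: 83 (grid has 84 open cells total)

Answer: Reachable cells: 83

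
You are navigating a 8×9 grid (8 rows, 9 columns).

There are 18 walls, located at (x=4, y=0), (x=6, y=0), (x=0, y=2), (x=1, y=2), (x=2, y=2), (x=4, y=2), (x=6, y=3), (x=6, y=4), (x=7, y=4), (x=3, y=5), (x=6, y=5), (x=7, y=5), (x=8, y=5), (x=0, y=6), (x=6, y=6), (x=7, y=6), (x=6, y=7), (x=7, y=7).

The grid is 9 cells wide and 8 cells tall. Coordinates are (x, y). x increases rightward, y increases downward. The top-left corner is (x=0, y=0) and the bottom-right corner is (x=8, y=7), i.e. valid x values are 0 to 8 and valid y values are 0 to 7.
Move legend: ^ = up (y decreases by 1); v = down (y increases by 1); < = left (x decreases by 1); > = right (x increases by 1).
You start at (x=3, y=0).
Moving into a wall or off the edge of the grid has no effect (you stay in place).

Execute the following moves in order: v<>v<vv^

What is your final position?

Start: (x=3, y=0)
  v (down): (x=3, y=0) -> (x=3, y=1)
  < (left): (x=3, y=1) -> (x=2, y=1)
  > (right): (x=2, y=1) -> (x=3, y=1)
  v (down): (x=3, y=1) -> (x=3, y=2)
  < (left): blocked, stay at (x=3, y=2)
  v (down): (x=3, y=2) -> (x=3, y=3)
  v (down): (x=3, y=3) -> (x=3, y=4)
  ^ (up): (x=3, y=4) -> (x=3, y=3)
Final: (x=3, y=3)

Answer: Final position: (x=3, y=3)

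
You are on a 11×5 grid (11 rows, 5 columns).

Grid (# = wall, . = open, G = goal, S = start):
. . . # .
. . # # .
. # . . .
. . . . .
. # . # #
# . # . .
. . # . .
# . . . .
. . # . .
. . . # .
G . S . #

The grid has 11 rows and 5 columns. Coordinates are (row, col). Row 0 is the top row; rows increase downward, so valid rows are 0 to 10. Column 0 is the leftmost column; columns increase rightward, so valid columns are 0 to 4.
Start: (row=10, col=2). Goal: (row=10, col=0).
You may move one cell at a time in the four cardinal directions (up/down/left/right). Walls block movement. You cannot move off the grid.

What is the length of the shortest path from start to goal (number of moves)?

BFS from (row=10, col=2) until reaching (row=10, col=0):
  Distance 0: (row=10, col=2)
  Distance 1: (row=9, col=2), (row=10, col=1), (row=10, col=3)
  Distance 2: (row=9, col=1), (row=10, col=0)  <- goal reached here
One shortest path (2 moves): (row=10, col=2) -> (row=10, col=1) -> (row=10, col=0)

Answer: Shortest path length: 2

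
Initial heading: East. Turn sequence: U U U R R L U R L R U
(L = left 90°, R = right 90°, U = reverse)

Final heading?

Answer: Final heading: East

Derivation:
Start: East
  U (U-turn (180°)) -> West
  U (U-turn (180°)) -> East
  U (U-turn (180°)) -> West
  R (right (90° clockwise)) -> North
  R (right (90° clockwise)) -> East
  L (left (90° counter-clockwise)) -> North
  U (U-turn (180°)) -> South
  R (right (90° clockwise)) -> West
  L (left (90° counter-clockwise)) -> South
  R (right (90° clockwise)) -> West
  U (U-turn (180°)) -> East
Final: East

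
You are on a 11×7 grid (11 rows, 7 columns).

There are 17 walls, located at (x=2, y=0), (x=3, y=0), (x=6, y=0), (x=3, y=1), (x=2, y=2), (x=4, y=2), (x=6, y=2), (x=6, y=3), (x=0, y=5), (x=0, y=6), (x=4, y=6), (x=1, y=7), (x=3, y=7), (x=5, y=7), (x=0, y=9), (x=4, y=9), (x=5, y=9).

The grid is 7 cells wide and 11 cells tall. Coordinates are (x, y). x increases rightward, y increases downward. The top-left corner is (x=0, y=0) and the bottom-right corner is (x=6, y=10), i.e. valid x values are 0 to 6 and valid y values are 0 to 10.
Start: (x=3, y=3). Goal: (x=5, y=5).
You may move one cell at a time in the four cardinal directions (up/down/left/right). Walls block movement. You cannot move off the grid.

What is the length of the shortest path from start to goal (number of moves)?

Answer: Shortest path length: 4

Derivation:
BFS from (x=3, y=3) until reaching (x=5, y=5):
  Distance 0: (x=3, y=3)
  Distance 1: (x=3, y=2), (x=2, y=3), (x=4, y=3), (x=3, y=4)
  Distance 2: (x=1, y=3), (x=5, y=3), (x=2, y=4), (x=4, y=4), (x=3, y=5)
  Distance 3: (x=1, y=2), (x=5, y=2), (x=0, y=3), (x=1, y=4), (x=5, y=4), (x=2, y=5), (x=4, y=5), (x=3, y=6)
  Distance 4: (x=1, y=1), (x=5, y=1), (x=0, y=2), (x=0, y=4), (x=6, y=4), (x=1, y=5), (x=5, y=5), (x=2, y=6)  <- goal reached here
One shortest path (4 moves): (x=3, y=3) -> (x=4, y=3) -> (x=5, y=3) -> (x=5, y=4) -> (x=5, y=5)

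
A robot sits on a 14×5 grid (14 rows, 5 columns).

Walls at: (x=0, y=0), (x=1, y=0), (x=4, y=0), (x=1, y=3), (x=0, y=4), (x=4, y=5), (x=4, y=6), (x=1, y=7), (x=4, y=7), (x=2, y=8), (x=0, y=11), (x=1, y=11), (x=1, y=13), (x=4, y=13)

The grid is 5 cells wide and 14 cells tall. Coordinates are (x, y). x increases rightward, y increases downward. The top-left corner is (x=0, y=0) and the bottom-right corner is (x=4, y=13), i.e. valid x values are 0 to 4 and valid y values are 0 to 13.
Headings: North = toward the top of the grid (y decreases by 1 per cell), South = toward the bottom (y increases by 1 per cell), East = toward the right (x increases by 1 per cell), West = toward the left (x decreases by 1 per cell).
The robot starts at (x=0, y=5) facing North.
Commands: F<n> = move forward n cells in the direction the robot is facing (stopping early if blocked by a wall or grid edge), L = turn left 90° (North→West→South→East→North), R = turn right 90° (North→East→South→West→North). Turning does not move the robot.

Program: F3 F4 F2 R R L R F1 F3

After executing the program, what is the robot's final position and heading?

Start: (x=0, y=5), facing North
  F3: move forward 0/3 (blocked), now at (x=0, y=5)
  F4: move forward 0/4 (blocked), now at (x=0, y=5)
  F2: move forward 0/2 (blocked), now at (x=0, y=5)
  R: turn right, now facing East
  R: turn right, now facing South
  L: turn left, now facing East
  R: turn right, now facing South
  F1: move forward 1, now at (x=0, y=6)
  F3: move forward 3, now at (x=0, y=9)
Final: (x=0, y=9), facing South

Answer: Final position: (x=0, y=9), facing South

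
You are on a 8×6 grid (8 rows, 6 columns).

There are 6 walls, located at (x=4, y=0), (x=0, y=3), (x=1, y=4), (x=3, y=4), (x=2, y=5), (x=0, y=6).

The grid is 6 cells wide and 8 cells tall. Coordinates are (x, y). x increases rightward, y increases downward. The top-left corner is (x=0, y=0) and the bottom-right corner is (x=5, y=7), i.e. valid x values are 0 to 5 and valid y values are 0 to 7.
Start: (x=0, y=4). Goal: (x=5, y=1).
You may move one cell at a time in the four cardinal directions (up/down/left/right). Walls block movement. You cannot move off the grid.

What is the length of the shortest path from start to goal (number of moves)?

BFS from (x=0, y=4) until reaching (x=5, y=1):
  Distance 0: (x=0, y=4)
  Distance 1: (x=0, y=5)
  Distance 2: (x=1, y=5)
  Distance 3: (x=1, y=6)
  Distance 4: (x=2, y=6), (x=1, y=7)
  Distance 5: (x=3, y=6), (x=0, y=7), (x=2, y=7)
  Distance 6: (x=3, y=5), (x=4, y=6), (x=3, y=7)
  Distance 7: (x=4, y=5), (x=5, y=6), (x=4, y=7)
  Distance 8: (x=4, y=4), (x=5, y=5), (x=5, y=7)
  Distance 9: (x=4, y=3), (x=5, y=4)
  Distance 10: (x=4, y=2), (x=3, y=3), (x=5, y=3)
  Distance 11: (x=4, y=1), (x=3, y=2), (x=5, y=2), (x=2, y=3)
  Distance 12: (x=3, y=1), (x=5, y=1), (x=2, y=2), (x=1, y=3), (x=2, y=4)  <- goal reached here
One shortest path (12 moves): (x=0, y=4) -> (x=0, y=5) -> (x=1, y=5) -> (x=1, y=6) -> (x=2, y=6) -> (x=3, y=6) -> (x=4, y=6) -> (x=5, y=6) -> (x=5, y=5) -> (x=5, y=4) -> (x=5, y=3) -> (x=5, y=2) -> (x=5, y=1)

Answer: Shortest path length: 12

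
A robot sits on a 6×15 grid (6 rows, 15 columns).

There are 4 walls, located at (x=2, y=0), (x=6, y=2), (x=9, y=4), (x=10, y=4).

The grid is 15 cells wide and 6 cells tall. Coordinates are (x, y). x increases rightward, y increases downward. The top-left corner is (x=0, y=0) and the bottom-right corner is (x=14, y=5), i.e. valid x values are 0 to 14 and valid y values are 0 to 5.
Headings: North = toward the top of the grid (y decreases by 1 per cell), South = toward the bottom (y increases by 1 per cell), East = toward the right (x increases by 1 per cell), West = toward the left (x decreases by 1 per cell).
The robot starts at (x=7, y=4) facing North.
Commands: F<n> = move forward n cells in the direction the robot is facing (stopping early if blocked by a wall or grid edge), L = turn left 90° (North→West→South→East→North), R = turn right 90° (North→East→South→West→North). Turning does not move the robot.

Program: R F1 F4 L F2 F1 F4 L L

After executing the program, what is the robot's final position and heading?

Start: (x=7, y=4), facing North
  R: turn right, now facing East
  F1: move forward 1, now at (x=8, y=4)
  F4: move forward 0/4 (blocked), now at (x=8, y=4)
  L: turn left, now facing North
  F2: move forward 2, now at (x=8, y=2)
  F1: move forward 1, now at (x=8, y=1)
  F4: move forward 1/4 (blocked), now at (x=8, y=0)
  L: turn left, now facing West
  L: turn left, now facing South
Final: (x=8, y=0), facing South

Answer: Final position: (x=8, y=0), facing South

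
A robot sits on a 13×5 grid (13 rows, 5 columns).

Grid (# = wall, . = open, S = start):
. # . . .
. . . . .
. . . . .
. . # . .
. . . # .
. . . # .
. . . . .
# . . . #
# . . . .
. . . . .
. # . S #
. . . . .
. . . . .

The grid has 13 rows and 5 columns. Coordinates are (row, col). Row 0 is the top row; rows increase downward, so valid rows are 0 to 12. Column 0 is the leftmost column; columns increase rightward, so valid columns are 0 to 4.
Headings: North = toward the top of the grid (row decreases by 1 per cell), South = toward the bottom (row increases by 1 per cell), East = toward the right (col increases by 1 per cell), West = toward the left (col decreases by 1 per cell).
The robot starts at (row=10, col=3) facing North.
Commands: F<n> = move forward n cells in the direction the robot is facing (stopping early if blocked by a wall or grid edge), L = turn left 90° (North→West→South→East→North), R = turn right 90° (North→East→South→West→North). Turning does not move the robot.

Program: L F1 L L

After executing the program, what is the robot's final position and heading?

Answer: Final position: (row=10, col=2), facing East

Derivation:
Start: (row=10, col=3), facing North
  L: turn left, now facing West
  F1: move forward 1, now at (row=10, col=2)
  L: turn left, now facing South
  L: turn left, now facing East
Final: (row=10, col=2), facing East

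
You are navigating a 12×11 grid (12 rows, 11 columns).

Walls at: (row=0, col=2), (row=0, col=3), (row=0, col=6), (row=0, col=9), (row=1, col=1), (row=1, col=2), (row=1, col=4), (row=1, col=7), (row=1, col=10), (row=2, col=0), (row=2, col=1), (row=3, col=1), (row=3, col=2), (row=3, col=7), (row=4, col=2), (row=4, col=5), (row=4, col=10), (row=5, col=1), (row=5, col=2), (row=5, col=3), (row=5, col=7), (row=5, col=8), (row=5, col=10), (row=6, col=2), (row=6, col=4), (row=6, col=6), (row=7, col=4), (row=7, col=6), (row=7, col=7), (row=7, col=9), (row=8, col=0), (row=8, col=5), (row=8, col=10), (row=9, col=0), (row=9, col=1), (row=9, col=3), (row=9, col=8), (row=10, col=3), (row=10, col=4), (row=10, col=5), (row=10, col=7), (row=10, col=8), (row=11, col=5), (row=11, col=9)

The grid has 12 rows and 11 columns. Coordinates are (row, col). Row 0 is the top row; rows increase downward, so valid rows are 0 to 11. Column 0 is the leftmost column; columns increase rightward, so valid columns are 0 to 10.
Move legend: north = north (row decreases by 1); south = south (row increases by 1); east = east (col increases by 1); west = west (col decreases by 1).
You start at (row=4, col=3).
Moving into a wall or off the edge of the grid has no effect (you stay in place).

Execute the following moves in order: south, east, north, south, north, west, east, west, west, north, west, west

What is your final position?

Start: (row=4, col=3)
  south (south): blocked, stay at (row=4, col=3)
  east (east): (row=4, col=3) -> (row=4, col=4)
  north (north): (row=4, col=4) -> (row=3, col=4)
  south (south): (row=3, col=4) -> (row=4, col=4)
  north (north): (row=4, col=4) -> (row=3, col=4)
  west (west): (row=3, col=4) -> (row=3, col=3)
  east (east): (row=3, col=3) -> (row=3, col=4)
  west (west): (row=3, col=4) -> (row=3, col=3)
  west (west): blocked, stay at (row=3, col=3)
  north (north): (row=3, col=3) -> (row=2, col=3)
  west (west): (row=2, col=3) -> (row=2, col=2)
  west (west): blocked, stay at (row=2, col=2)
Final: (row=2, col=2)

Answer: Final position: (row=2, col=2)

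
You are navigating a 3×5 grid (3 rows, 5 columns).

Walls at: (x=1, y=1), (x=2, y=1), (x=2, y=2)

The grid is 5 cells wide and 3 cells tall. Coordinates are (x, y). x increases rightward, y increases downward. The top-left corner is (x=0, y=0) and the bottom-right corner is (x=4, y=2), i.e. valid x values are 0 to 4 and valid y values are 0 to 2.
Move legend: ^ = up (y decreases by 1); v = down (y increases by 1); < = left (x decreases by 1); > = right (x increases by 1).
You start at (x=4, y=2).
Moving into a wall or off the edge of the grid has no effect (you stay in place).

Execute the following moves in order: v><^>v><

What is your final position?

Answer: Final position: (x=3, y=2)

Derivation:
Start: (x=4, y=2)
  v (down): blocked, stay at (x=4, y=2)
  > (right): blocked, stay at (x=4, y=2)
  < (left): (x=4, y=2) -> (x=3, y=2)
  ^ (up): (x=3, y=2) -> (x=3, y=1)
  > (right): (x=3, y=1) -> (x=4, y=1)
  v (down): (x=4, y=1) -> (x=4, y=2)
  > (right): blocked, stay at (x=4, y=2)
  < (left): (x=4, y=2) -> (x=3, y=2)
Final: (x=3, y=2)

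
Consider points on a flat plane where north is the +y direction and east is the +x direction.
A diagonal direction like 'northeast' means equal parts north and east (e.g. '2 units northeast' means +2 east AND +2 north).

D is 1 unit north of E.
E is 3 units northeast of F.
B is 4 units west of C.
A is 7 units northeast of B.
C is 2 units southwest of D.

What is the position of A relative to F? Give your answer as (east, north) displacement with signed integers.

Place F at the origin (east=0, north=0).
  E is 3 units northeast of F: delta (east=+3, north=+3); E at (east=3, north=3).
  D is 1 unit north of E: delta (east=+0, north=+1); D at (east=3, north=4).
  C is 2 units southwest of D: delta (east=-2, north=-2); C at (east=1, north=2).
  B is 4 units west of C: delta (east=-4, north=+0); B at (east=-3, north=2).
  A is 7 units northeast of B: delta (east=+7, north=+7); A at (east=4, north=9).
Therefore A relative to F: (east=4, north=9).

Answer: A is at (east=4, north=9) relative to F.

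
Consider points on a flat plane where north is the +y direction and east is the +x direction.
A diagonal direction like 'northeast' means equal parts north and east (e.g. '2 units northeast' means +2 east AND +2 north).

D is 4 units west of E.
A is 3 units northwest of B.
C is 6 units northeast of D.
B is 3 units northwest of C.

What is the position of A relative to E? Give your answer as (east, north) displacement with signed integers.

Place E at the origin (east=0, north=0).
  D is 4 units west of E: delta (east=-4, north=+0); D at (east=-4, north=0).
  C is 6 units northeast of D: delta (east=+6, north=+6); C at (east=2, north=6).
  B is 3 units northwest of C: delta (east=-3, north=+3); B at (east=-1, north=9).
  A is 3 units northwest of B: delta (east=-3, north=+3); A at (east=-4, north=12).
Therefore A relative to E: (east=-4, north=12).

Answer: A is at (east=-4, north=12) relative to E.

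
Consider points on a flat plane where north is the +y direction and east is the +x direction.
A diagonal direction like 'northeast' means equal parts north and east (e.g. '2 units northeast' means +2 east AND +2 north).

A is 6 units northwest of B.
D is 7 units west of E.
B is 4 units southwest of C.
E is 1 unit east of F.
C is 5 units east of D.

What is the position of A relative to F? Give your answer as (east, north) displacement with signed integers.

Place F at the origin (east=0, north=0).
  E is 1 unit east of F: delta (east=+1, north=+0); E at (east=1, north=0).
  D is 7 units west of E: delta (east=-7, north=+0); D at (east=-6, north=0).
  C is 5 units east of D: delta (east=+5, north=+0); C at (east=-1, north=0).
  B is 4 units southwest of C: delta (east=-4, north=-4); B at (east=-5, north=-4).
  A is 6 units northwest of B: delta (east=-6, north=+6); A at (east=-11, north=2).
Therefore A relative to F: (east=-11, north=2).

Answer: A is at (east=-11, north=2) relative to F.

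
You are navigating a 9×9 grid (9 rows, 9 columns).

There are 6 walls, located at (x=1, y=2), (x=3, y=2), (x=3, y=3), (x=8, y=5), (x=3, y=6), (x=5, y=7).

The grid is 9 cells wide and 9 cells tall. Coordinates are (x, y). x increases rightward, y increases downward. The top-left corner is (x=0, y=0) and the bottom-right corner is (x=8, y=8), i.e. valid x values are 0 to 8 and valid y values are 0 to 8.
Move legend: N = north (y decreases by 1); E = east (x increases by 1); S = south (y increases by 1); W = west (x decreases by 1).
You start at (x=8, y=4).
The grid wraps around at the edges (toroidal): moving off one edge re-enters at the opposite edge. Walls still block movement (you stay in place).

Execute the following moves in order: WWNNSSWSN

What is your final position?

Start: (x=8, y=4)
  W (west): (x=8, y=4) -> (x=7, y=4)
  W (west): (x=7, y=4) -> (x=6, y=4)
  N (north): (x=6, y=4) -> (x=6, y=3)
  N (north): (x=6, y=3) -> (x=6, y=2)
  S (south): (x=6, y=2) -> (x=6, y=3)
  S (south): (x=6, y=3) -> (x=6, y=4)
  W (west): (x=6, y=4) -> (x=5, y=4)
  S (south): (x=5, y=4) -> (x=5, y=5)
  N (north): (x=5, y=5) -> (x=5, y=4)
Final: (x=5, y=4)

Answer: Final position: (x=5, y=4)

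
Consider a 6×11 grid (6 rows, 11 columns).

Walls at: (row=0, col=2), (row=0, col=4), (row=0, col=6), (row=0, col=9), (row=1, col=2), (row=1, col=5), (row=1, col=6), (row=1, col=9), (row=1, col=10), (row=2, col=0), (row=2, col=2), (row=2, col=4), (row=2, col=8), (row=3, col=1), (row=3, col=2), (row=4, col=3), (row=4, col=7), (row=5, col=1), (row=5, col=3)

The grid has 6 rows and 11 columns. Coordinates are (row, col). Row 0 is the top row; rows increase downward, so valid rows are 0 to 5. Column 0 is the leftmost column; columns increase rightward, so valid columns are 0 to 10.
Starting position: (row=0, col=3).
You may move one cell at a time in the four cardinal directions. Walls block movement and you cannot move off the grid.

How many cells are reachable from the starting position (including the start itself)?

Answer: Reachable cells: 34

Derivation:
BFS flood-fill from (row=0, col=3):
  Distance 0: (row=0, col=3)
  Distance 1: (row=1, col=3)
  Distance 2: (row=1, col=4), (row=2, col=3)
  Distance 3: (row=3, col=3)
  Distance 4: (row=3, col=4)
  Distance 5: (row=3, col=5), (row=4, col=4)
  Distance 6: (row=2, col=5), (row=3, col=6), (row=4, col=5), (row=5, col=4)
  Distance 7: (row=2, col=6), (row=3, col=7), (row=4, col=6), (row=5, col=5)
  Distance 8: (row=2, col=7), (row=3, col=8), (row=5, col=6)
  Distance 9: (row=1, col=7), (row=3, col=9), (row=4, col=8), (row=5, col=7)
  Distance 10: (row=0, col=7), (row=1, col=8), (row=2, col=9), (row=3, col=10), (row=4, col=9), (row=5, col=8)
  Distance 11: (row=0, col=8), (row=2, col=10), (row=4, col=10), (row=5, col=9)
  Distance 12: (row=5, col=10)
Total reachable: 34 (grid has 47 open cells total)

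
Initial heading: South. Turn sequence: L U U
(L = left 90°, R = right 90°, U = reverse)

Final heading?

Answer: Final heading: East

Derivation:
Start: South
  L (left (90° counter-clockwise)) -> East
  U (U-turn (180°)) -> West
  U (U-turn (180°)) -> East
Final: East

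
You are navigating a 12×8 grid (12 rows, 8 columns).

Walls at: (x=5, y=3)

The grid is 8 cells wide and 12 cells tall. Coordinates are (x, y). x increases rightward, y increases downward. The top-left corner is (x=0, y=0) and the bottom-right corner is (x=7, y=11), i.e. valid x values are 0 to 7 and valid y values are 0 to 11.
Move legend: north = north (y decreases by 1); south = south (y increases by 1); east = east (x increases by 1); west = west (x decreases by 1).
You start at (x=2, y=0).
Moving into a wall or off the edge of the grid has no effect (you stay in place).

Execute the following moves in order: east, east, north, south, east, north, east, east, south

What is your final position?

Answer: Final position: (x=7, y=1)

Derivation:
Start: (x=2, y=0)
  east (east): (x=2, y=0) -> (x=3, y=0)
  east (east): (x=3, y=0) -> (x=4, y=0)
  north (north): blocked, stay at (x=4, y=0)
  south (south): (x=4, y=0) -> (x=4, y=1)
  east (east): (x=4, y=1) -> (x=5, y=1)
  north (north): (x=5, y=1) -> (x=5, y=0)
  east (east): (x=5, y=0) -> (x=6, y=0)
  east (east): (x=6, y=0) -> (x=7, y=0)
  south (south): (x=7, y=0) -> (x=7, y=1)
Final: (x=7, y=1)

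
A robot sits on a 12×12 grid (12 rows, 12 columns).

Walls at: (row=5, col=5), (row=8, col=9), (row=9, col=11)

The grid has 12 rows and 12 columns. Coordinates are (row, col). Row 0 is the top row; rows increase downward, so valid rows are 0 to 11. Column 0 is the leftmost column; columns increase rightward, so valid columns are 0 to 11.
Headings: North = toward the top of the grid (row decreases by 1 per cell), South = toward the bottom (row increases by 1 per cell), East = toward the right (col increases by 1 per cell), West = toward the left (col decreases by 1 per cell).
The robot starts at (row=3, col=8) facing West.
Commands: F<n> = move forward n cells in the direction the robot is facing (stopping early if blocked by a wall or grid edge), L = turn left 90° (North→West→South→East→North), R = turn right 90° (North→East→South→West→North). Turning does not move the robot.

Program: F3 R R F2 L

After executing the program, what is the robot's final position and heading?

Answer: Final position: (row=3, col=7), facing North

Derivation:
Start: (row=3, col=8), facing West
  F3: move forward 3, now at (row=3, col=5)
  R: turn right, now facing North
  R: turn right, now facing East
  F2: move forward 2, now at (row=3, col=7)
  L: turn left, now facing North
Final: (row=3, col=7), facing North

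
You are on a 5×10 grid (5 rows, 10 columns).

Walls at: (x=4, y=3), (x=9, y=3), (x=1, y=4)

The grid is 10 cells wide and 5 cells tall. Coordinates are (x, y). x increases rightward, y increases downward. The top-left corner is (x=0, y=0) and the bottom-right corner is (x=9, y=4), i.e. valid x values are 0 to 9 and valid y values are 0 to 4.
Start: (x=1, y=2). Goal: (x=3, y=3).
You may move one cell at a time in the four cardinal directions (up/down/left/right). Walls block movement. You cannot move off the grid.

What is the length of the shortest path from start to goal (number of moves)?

Answer: Shortest path length: 3

Derivation:
BFS from (x=1, y=2) until reaching (x=3, y=3):
  Distance 0: (x=1, y=2)
  Distance 1: (x=1, y=1), (x=0, y=2), (x=2, y=2), (x=1, y=3)
  Distance 2: (x=1, y=0), (x=0, y=1), (x=2, y=1), (x=3, y=2), (x=0, y=3), (x=2, y=3)
  Distance 3: (x=0, y=0), (x=2, y=0), (x=3, y=1), (x=4, y=2), (x=3, y=3), (x=0, y=4), (x=2, y=4)  <- goal reached here
One shortest path (3 moves): (x=1, y=2) -> (x=2, y=2) -> (x=3, y=2) -> (x=3, y=3)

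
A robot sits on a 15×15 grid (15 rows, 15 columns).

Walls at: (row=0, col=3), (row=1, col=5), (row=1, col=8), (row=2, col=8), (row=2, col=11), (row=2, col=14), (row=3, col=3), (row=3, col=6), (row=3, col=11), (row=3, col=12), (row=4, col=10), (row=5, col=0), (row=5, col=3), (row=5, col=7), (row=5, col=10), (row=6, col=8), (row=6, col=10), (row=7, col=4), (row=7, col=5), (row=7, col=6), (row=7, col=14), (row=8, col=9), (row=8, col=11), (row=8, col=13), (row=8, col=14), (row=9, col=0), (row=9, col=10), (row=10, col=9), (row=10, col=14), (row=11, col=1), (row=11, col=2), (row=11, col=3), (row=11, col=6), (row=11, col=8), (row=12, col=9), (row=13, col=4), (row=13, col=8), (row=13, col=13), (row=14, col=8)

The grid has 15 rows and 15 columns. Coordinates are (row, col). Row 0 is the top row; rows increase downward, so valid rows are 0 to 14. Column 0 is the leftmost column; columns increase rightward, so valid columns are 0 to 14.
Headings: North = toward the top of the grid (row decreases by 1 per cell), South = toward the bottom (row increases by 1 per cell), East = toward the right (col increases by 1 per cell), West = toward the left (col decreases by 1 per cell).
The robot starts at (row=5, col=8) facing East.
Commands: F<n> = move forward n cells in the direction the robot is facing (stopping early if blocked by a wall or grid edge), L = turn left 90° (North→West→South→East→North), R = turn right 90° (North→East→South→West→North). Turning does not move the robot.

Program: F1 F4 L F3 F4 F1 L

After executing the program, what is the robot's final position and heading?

Answer: Final position: (row=0, col=9), facing West

Derivation:
Start: (row=5, col=8), facing East
  F1: move forward 1, now at (row=5, col=9)
  F4: move forward 0/4 (blocked), now at (row=5, col=9)
  L: turn left, now facing North
  F3: move forward 3, now at (row=2, col=9)
  F4: move forward 2/4 (blocked), now at (row=0, col=9)
  F1: move forward 0/1 (blocked), now at (row=0, col=9)
  L: turn left, now facing West
Final: (row=0, col=9), facing West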